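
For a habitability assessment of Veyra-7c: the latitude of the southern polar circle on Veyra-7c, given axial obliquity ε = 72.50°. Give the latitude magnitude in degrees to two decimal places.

17.50°

The polar circle is the lowest latitude that experiences at least one full rotation of continuous darkness at the northern-summer solstice; it lies at |φ| = 90° − ε = 90° − 72.50° = 17.50°.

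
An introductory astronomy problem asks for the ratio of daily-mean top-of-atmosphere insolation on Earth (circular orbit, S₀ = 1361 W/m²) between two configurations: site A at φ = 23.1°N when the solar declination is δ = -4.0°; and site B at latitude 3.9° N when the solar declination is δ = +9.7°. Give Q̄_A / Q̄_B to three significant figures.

Q̄_A / Q̄_B ≈ 0.874

— Configuration A (φ=+23.1°):
cos H₀ = −tan(+23.1°) tan(-4.000°) = 0.0298, H₀ = 1.5410 rad.
Bracket: H₀ sin φ sin δ + cos φ cos δ sin H₀ = 1.5410×0.39234×-0.06976 + 0.91982×0.99756×0.99956 = -0.042177 + 0.917172 = 0.874995.
Q̄ = (S₀/π) × [bracket] = (1361/π) × 0.874995 = 379.07 W/m².
— Configuration B (φ=+3.9°):
cos H₀ = −tan(+3.9°) tan(+9.700°) = -0.0117, H₀ = 1.5824 rad.
Bracket: H₀ sin φ sin δ + cos φ cos δ sin H₀ = 1.5824×0.06802×0.16849 + 0.99768×0.98570×0.99993 = 0.018135 + 0.983344 = 1.001479.
Q̄ = (S₀/π) × [bracket] = (1361/π) × 1.001479 = 433.86 W/m².
Ratio Q̄_A / Q̄_B = 379.07 / 433.86 = 0.8737.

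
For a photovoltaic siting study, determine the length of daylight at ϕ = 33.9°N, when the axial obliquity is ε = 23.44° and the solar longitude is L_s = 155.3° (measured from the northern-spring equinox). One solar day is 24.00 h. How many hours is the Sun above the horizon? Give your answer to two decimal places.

Solar declination: sin δ = sin ε · sin L_s = sin 23.44° × sin 155.3° = 0.16622, so δ = +9.568°.
cos h₀ = −tan ϕ · tan δ = −tan(+33.9°) × tan(+9.568°) = -0.1133, so h₀ = 1.6843 rad = 96.50°.
Daylight = 2h₀/(2π) × 24.00 h = (1.6843/π) × 24.00 = 12.87 h.

12.87 h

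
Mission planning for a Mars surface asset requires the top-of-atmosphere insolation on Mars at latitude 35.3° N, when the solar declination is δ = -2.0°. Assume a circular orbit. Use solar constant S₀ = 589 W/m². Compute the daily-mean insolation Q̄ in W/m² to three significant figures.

Q̄ ≈ 147 W/m²

cos H₀ = −tan(+35.3°) tan(-2.000°) = 0.0247, H₀ = 1.5461 rad.
Bracket: H₀ sin φ sin δ + cos φ cos δ sin H₀ = 1.5461×0.57786×-0.03490 + 0.81614×0.99939×0.99969 = -0.031181 + 0.815389 = 0.784208.
Q̄ = (S₀/π) × [bracket] = (589/π) × 0.784208 = 147.0 W/m².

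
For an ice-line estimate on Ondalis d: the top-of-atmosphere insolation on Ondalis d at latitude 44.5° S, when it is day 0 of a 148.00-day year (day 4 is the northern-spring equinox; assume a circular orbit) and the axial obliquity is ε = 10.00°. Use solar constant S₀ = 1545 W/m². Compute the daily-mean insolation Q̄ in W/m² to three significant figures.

Q̄ ≈ 367 W/m²

Solar longitude: λ_s = 360° × (0 − 4)/148.00 = -9.730°, i.e. -9.730° + 360° = 350.270°.
sin δ = sin 10.00° × sin 350.270° = -0.02935, so δ = -1.682°.
cos H₀ = −tan(-44.5°) tan(-1.682°) = -0.0289, H₀ = 1.5997 rad.
Bracket: H₀ sin φ sin δ + cos φ cos δ sin H₀ = 1.5997×-0.70091×-0.02935 + 0.71325×0.99957×0.99958 = 0.032909 + 0.712644 = 0.745553.
Q̄ = (S₀/π) × [bracket] = (1545/π) × 0.745553 = 366.7 W/m².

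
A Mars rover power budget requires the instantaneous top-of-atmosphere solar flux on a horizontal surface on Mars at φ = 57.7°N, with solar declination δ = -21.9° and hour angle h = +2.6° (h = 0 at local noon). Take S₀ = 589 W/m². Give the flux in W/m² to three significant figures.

cos θ_z = sin φ sin δ + cos φ cos δ cos h = -0.315272 + 0.495281 = 0.180009.
Flux = S₀ · cos θ_z = 589 × 0.180009 = 106.0 W/m².

106 W/m²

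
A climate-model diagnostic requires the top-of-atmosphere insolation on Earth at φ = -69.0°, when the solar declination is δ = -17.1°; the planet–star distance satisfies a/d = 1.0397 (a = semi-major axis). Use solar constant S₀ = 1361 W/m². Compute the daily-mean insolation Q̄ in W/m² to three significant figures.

Q̄ ≈ 417 W/m²

cos H₀ = −tan(-69.0°) tan(-17.100°) = -0.8014, H₀ = 2.5005 rad.
Bracket: H₀ sin φ sin δ + cos φ cos δ sin H₀ = 2.5005×-0.93358×-0.29404 + 0.35837×0.95579×0.59809 = 0.686412 + 0.204862 = 0.891274.
Inverse-square distance factor (a/d)² = 1.0397² = 1.080976.
Q̄ = (S₀/π) × 1.080976 × [bracket] = (1361/π) × 1.080976 × 0.891274 = 417.4 W/m².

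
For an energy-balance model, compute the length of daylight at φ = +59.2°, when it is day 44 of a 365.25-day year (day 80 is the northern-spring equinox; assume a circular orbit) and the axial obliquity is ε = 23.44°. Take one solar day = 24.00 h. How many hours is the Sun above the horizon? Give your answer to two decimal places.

Solar longitude: λ_s = 360° × (44 − 80)/365.25 = -35.483°, i.e. -35.483° + 360° = 324.517°.
sin δ = sin 23.44° × sin 324.517° = -0.23090, so δ = -13.350°.
cos H₀ = −tan φ · tan δ = −tan(+59.2°) × tan(-13.350°) = 0.3981, so H₀ = 1.1614 rad = 66.54°.
Daylight = 2H₀/(2π) × 24.00 h = (1.1614/π) × 24.00 = 8.87 h.

8.87 h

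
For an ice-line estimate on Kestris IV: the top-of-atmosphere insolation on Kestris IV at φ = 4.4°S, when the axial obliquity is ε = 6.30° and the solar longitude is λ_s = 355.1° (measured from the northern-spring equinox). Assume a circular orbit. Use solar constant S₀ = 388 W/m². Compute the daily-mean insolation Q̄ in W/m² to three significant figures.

Solar declination: sin δ = sin ε · sin λ_s = sin 6.30° × sin 355.1° = -0.00937, so δ = -0.537°.
cos H₀ = −tan(-4.4°) tan(-0.537°) = -0.0007, H₀ = 1.5715 rad.
Bracket: H₀ sin φ sin δ + cos φ cos δ sin H₀ = 1.5715×-0.07672×-0.00937 + 0.99705×0.99996×1.00000 = 0.001130 + 0.997010 = 0.998140.
Q̄ = (S₀/π) × [bracket] = (388/π) × 0.998140 = 123.3 W/m².

Q̄ ≈ 123 W/m²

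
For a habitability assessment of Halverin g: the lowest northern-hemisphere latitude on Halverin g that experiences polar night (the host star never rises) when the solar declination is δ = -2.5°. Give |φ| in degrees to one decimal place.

|φ| = 87.5°

Polar night requires cos H₀ = −tan φ tan δ ≥ 1, i.e. tan φ tan δ ≤ −1.
The boundary is |tan φ| · |tan δ| = 1, so |φ| = 90° − |δ| = 90° − 2.5° = 87.5° in the northern hemisphere.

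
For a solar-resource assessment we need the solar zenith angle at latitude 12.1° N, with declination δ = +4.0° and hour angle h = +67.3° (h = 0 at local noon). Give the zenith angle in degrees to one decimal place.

cos θ_z = sin φ sin δ + cos φ cos δ cos h = 0.014622 + 0.376413 = 0.391035.
θ_z = arccos(0.391035) = 67.0°.

θ_z = 67.0°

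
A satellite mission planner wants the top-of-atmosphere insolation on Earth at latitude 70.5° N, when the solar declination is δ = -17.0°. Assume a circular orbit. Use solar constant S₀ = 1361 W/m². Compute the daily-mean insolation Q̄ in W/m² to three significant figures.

Q̄ ≈ 6.63 W/m²

cos H₀ = −tan(+70.5°) tan(-17.000°) = 0.8634, H₀ = 0.5289 rad.
Bracket: H₀ sin φ sin δ + cos φ cos δ sin H₀ = 0.5289×0.94264×-0.29237 + 0.33381×0.95630×0.50459 = -0.145765 + 0.161076 = 0.015311.
Q̄ = (S₀/π) × [bracket] = (1361/π) × 0.015311 = 6.633 W/m².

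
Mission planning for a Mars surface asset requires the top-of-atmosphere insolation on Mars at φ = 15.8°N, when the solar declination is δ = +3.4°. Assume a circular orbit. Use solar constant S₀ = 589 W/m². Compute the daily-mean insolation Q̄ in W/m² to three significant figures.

cos H₀ = −tan(+15.8°) tan(+3.400°) = -0.0168, H₀ = 1.5876 rad.
Bracket: H₀ sin φ sin δ + cos φ cos δ sin H₀ = 1.5876×0.27228×0.05931 + 0.96222×0.99824×0.99986 = 0.025638 + 0.960392 = 0.986030.
Q̄ = (S₀/π) × [bracket] = (589/π) × 0.986030 = 184.9 W/m².

Q̄ ≈ 185 W/m²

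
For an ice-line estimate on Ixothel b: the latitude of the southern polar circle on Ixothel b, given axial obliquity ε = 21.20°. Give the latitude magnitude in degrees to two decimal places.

68.80°

The polar circle is the lowest latitude that experiences at least one full rotation of continuous darkness at the northern-summer solstice; it lies at |φ| = 90° − ε = 90° − 21.20° = 68.80°.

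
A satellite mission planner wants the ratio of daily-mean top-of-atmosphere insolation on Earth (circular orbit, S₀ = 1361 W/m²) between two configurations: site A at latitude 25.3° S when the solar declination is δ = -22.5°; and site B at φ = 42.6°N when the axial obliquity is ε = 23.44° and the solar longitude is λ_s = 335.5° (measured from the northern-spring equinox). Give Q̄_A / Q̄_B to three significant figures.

— Configuration A (φ=-25.3°):
cos H₀ = −tan(-25.3°) tan(-22.500°) = -0.1958, H₀ = 1.7679 rad.
Bracket: H₀ sin φ sin δ + cos φ cos δ sin H₀ = 1.7679×-0.42736×-0.38268 + 0.90408×0.92388×0.98064 = 0.289126 + 0.819091 = 1.108217.
Q̄ = (S₀/π) × [bracket] = (1361/π) × 1.108217 = 480.10 W/m².
— Configuration B (φ=+42.6°):
Solar declination: sin δ = sin ε · sin λ_s = sin 23.44° × sin 335.5° = -0.16496, so δ = -9.495°.
cos H₀ = −tan(+42.6°) tan(-9.495°) = 0.1538, H₀ = 1.4164 rad.
Bracket: H₀ sin φ sin δ + cos φ cos δ sin H₀ = 1.4164×0.67688×-0.16496 + 0.73610×0.98630×0.98810 = -0.158153 + 0.717376 = 0.559223.
Q̄ = (S₀/π) × [bracket] = (1361/π) × 0.559223 = 242.27 W/m².
Ratio Q̄_A / Q̄_B = 480.10 / 242.27 = 1.982.

Q̄_A / Q̄_B ≈ 1.98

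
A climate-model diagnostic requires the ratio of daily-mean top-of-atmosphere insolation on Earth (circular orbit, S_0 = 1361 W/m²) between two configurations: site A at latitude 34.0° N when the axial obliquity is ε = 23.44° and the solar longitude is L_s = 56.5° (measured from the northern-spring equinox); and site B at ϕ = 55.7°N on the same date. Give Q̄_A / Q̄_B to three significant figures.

Q̄_A / Q̄_B ≈ 1.06

— Configuration A (ϕ=+34.0°):
Solar declination: sin δ = sin ε · sin L_s = sin 23.44° × sin 56.5° = 0.33171, so δ = +19.373°.
cos h₀ = −tan(+34.0°) tan(+19.373°) = -0.2372, h₀ = 1.8102 rad.
Bracket: h₀ sin ϕ sin δ + cos ϕ cos δ sin h₀ = 1.8102×0.55919×0.33171 + 0.82904×0.94338×0.97147 = 0.335772 + 0.759786 = 1.095558.
Q̄ = (S_0/π) × [bracket] = (1361/π) × 1.095558 = 474.62 W/m².
— Configuration B (ϕ=+55.7°):
cos h₀ = −tan(+55.7°) tan(+19.373°) = -0.5155, h₀ = 2.1123 rad.
Bracket: h₀ sin ϕ sin δ + cos ϕ cos δ sin h₀ = 2.1123×0.82610×0.33171 + 0.56353×0.94338×0.85692 = 0.578824 + 0.455558 = 1.034382.
Q̄ = (S_0/π) × [bracket] = (1361/π) × 1.034382 = 448.11 W/m².
Ratio Q̄_A / Q̄_B = 474.62 / 448.11 = 1.059.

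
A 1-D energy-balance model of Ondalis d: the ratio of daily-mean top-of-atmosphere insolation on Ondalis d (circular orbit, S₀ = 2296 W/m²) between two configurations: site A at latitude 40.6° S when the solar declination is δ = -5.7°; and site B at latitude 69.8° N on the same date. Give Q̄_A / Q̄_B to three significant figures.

Q̄_A / Q̄_B ≈ 4.10

— Configuration A (φ=-40.6°):
cos H₀ = −tan(-40.6°) tan(-5.700°) = -0.0856, H₀ = 1.6565 rad.
Bracket: H₀ sin φ sin δ + cos φ cos δ sin H₀ = 1.6565×-0.65077×-0.09932 + 0.75927×0.99506×0.99633 = 0.107067 + 0.752746 = 0.859813.
Q̄ = (S₀/π) × [bracket] = (2296/π) × 0.859813 = 628.39 W/m².
— Configuration B (φ=+69.8°):
cos H₀ = −tan(+69.8°) tan(-5.700°) = 0.2713, H₀ = 1.2961 rad.
Bracket: H₀ sin φ sin δ + cos φ cos δ sin H₀ = 1.2961×0.93849×-0.09932 + 0.34530×0.99506×0.96250 = -0.120811 + 0.330709 = 0.209898.
Q̄ = (S₀/π) × [bracket] = (2296/π) × 0.209898 = 153.40 W/m².
Ratio Q̄_A / Q̄_B = 628.39 / 153.40 = 4.096.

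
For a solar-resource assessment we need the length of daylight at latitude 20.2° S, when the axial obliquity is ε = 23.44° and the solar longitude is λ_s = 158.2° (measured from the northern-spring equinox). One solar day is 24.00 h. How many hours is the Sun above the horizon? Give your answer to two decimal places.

11.58 h

Solar declination: sin δ = sin ε · sin λ_s = sin 23.44° × sin 158.2° = 0.14773, so δ = +8.495°.
cos H₀ = −tan φ · tan δ = −tan(-20.2°) × tan(+8.495°) = 0.0550, so H₀ = 1.5158 rad = 86.85°.
Daylight = 2H₀/(2π) × 24.00 h = (1.5158/π) × 24.00 = 11.58 h.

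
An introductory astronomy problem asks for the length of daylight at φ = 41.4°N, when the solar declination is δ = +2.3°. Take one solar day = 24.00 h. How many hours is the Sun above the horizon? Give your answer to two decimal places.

12.27 h

cos H₀ = −tan φ · tan δ = −tan(+41.4°) × tan(+2.300°) = -0.0354, so H₀ = 1.6062 rad = 92.03°.
Daylight = 2H₀/(2π) × 24.00 h = (1.6062/π) × 24.00 = 12.27 h.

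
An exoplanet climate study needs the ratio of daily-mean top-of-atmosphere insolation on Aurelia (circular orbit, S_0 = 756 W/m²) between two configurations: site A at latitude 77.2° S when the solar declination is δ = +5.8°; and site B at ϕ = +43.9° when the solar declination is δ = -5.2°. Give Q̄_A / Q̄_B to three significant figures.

Q̄_A / Q̄_B ≈ 0.142

— Configuration A (ϕ=-77.2°):
cos h₀ = −tan(-77.2°) tan(+5.800°) = 0.4471, h₀ = 1.1073 rad.
Bracket: h₀ sin ϕ sin δ + cos ϕ cos δ sin h₀ = 1.1073×-0.97515×0.10106 + 0.22155×0.99488×0.89449 = -0.109123 + 0.197160 = 0.088037.
Q̄ = (S_0/π) × [bracket] = (756/π) × 0.088037 = 21.185 W/m².
— Configuration B (ϕ=+43.9°):
cos h₀ = −tan(+43.9°) tan(-5.200°) = 0.0876, h₀ = 1.4831 rad.
Bracket: h₀ sin ϕ sin δ + cos ϕ cos δ sin h₀ = 1.4831×0.69340×-0.09063 + 0.72055×0.99588×0.99616 = -0.093202 + 0.714826 = 0.621624.
Q̄ = (S_0/π) × [bracket] = (756/π) × 0.621624 = 149.59 W/m².
Ratio Q̄_A / Q̄_B = 21.185 / 149.59 = 0.1416.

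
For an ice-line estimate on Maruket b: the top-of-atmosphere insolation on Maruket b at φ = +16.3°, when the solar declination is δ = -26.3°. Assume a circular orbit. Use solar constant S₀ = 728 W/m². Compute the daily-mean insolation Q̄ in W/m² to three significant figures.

cos H₀ = −tan(+16.3°) tan(-26.300°) = 0.1445, H₀ = 1.4258 rad.
Bracket: H₀ sin φ sin δ + cos φ cos δ sin H₀ = 1.4258×0.28067×-0.44307 + 0.95981×0.89649×0.98950 = -0.177307 + 0.851425 = 0.674118.
Q̄ = (S₀/π) × [bracket] = (728/π) × 0.674118 = 156.2 W/m².

Q̄ ≈ 156 W/m²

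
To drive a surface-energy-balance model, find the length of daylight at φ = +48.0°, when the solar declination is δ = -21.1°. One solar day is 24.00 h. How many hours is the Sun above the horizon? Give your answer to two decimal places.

8.62 h

cos H₀ = −tan φ · tan δ = −tan(+48.0°) × tan(-21.100°) = 0.4285, so H₀ = 1.1279 rad = 64.62°.
Daylight = 2H₀/(2π) × 24.00 h = (1.1279/π) × 24.00 = 8.62 h.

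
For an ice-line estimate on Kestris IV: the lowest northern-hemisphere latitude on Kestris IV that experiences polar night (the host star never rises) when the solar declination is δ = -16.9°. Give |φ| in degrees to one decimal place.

|φ| = 73.1°

Polar night requires cos H₀ = −tan φ tan δ ≥ 1, i.e. tan φ tan δ ≤ −1.
The boundary is |tan φ| · |tan δ| = 1, so |φ| = 90° − |δ| = 90° − 16.9° = 73.1° in the northern hemisphere.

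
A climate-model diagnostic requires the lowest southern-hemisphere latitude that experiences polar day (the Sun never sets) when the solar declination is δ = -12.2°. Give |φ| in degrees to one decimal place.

Polar day requires cos H₀ = −tan φ tan δ ≤ −1, i.e. tan φ tan δ ≥ 1.
The boundary is |tan φ| · |tan δ| = 1, so |φ| = 90° − |δ| = 90° − 12.2° = 77.8° in the southern hemisphere.

|φ| = 77.8°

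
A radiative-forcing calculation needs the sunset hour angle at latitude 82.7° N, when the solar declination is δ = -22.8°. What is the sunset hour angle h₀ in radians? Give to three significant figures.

h₀ = 0.00 rad

cos h₀ = −tan ϕ · tan δ = 3.2814 ≥ 1, so the Sun never rises (polar night) and h₀ = 0.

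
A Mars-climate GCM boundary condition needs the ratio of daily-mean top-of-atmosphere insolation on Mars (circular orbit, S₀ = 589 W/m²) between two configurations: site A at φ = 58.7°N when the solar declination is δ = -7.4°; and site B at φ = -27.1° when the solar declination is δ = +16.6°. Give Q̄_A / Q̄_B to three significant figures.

— Configuration A (φ=+58.7°):
cos H₀ = −tan(+58.7°) tan(-7.400°) = 0.2136, H₀ = 1.3555 rad.
Bracket: H₀ sin φ sin δ + cos φ cos δ sin H₀ = 1.3555×0.85446×-0.12880 + 0.51952×0.99167×0.97692 = -0.149179 + 0.503302 = 0.354123.
Q̄ = (S₀/π) × [bracket] = (589/π) × 0.354123 = 66.393 W/m².
— Configuration B (φ=-27.1°):
cos H₀ = −tan(-27.1°) tan(+16.600°) = 0.1526, H₀ = 1.4176 rad.
Bracket: H₀ sin φ sin δ + cos φ cos δ sin H₀ = 1.4176×-0.45554×0.28569 + 0.89021×0.95832×0.98830 = -0.184491 + 0.843125 = 0.658634.
Q̄ = (S₀/π) × [bracket] = (589/π) × 0.658634 = 123.48 W/m².
Ratio Q̄_A / Q̄_B = 66.393 / 123.48 = 0.5377.

Q̄_A / Q̄_B ≈ 0.538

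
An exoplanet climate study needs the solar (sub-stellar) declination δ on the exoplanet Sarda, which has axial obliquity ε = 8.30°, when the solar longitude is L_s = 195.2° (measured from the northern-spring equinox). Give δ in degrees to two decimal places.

sin δ = sin ε · sin L_s = sin 8.30° × sin 195.2° = -0.037849.
δ = arcsin(-0.037849) = -2.17°.

δ = -2.17°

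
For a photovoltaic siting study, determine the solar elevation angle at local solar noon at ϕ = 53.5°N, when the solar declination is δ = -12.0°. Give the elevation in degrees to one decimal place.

24.5°

At local noon the hour angle is zero, so the zenith angle equals |ϕ − δ| = |+53.5° − (-12.000°)| = 65.500°.
Elevation = 90° − 65.500° = 24.5°.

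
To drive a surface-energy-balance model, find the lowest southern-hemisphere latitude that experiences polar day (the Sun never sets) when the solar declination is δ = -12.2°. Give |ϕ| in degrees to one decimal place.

Polar day requires cos h₀ = −tan ϕ tan δ ≤ −1, i.e. tan ϕ tan δ ≥ 1.
The boundary is |tan ϕ| · |tan δ| = 1, so |ϕ| = 90° − |δ| = 90° − 12.2° = 77.8° in the southern hemisphere.

|ϕ| = 77.8°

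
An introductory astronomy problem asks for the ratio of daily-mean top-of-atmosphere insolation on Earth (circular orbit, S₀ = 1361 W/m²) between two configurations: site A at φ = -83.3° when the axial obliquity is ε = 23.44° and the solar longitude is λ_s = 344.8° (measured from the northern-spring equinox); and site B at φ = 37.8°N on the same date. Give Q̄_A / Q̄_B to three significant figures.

— Configuration A (φ=-83.3°):
Solar declination: sin δ = sin ε · sin λ_s = sin 23.44° × sin 344.8° = -0.10430, so δ = -5.987°.
cos H₀ = −tan(-83.3°) tan(-5.987°) = -0.8927, H₀ = 2.6741 rad.
Bracket: H₀ sin φ sin δ + cos φ cos δ sin H₀ = 2.6741×-0.99317×-0.10430 + 0.11667×0.99455×0.45066 = 0.277004 + 0.052292 = 0.329296.
Q̄ = (S₀/π) × [bracket] = (1361/π) × 0.329296 = 142.66 W/m².
— Configuration B (φ=+37.8°):
cos H₀ = −tan(+37.8°) tan(-5.987°) = 0.0813, H₀ = 1.4894 rad.
Bracket: H₀ sin φ sin δ + cos φ cos δ sin H₀ = 1.4894×0.61291×-0.10430 + 0.79016×0.99455×0.99669 = -0.095212 + 0.783252 = 0.688040.
Q̄ = (S₀/π) × [bracket] = (1361/π) × 0.688040 = 298.07 W/m².
Ratio Q̄_A / Q̄_B = 142.66 / 298.07 = 0.4786.

Q̄_A / Q̄_B ≈ 0.479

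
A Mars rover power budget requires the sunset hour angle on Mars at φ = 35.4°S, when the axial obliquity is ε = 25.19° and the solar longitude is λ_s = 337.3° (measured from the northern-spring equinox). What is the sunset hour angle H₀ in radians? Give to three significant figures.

Solar declination: sin δ = sin ε · sin λ_s = sin 25.19° × sin 337.3° = -0.16425, so δ = -9.454°.
cos H₀ = −tan φ · tan δ = −tan(-35.4°) × tan(-9.454°) = -0.1183, so H₀ = 1.6894 rad = 96.80°.

H₀ = 1.69 rad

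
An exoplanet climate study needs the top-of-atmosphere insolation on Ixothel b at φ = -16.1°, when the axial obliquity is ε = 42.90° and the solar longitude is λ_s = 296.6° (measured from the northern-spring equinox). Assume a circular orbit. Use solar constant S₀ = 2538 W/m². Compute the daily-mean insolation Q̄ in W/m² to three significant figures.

Solar declination: sin δ = sin ε · sin λ_s = sin 42.90° × sin 296.6° = -0.60867, so δ = -37.493°.
cos H₀ = −tan(-16.1°) tan(-37.493°) = -0.2214, H₀ = 1.7941 rad.
Bracket: H₀ sin φ sin δ + cos φ cos δ sin H₀ = 1.7941×-0.27731×-0.60867 + 0.96078×0.79342×0.97518 = 0.302827 + 0.743382 = 1.046209.
Q̄ = (S₀/π) × [bracket] = (2538/π) × 1.046209 = 845.2 W/m².

Q̄ ≈ 845 W/m²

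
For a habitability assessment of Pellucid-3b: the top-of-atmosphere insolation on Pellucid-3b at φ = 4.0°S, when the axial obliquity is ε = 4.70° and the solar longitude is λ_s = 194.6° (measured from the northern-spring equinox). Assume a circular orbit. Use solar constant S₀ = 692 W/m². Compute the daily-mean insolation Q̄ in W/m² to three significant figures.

Q̄ ≈ 220 W/m²

Solar declination: sin δ = sin ε · sin λ_s = sin 4.70° × sin 194.6° = -0.02065, so δ = -1.183°.
cos H₀ = −tan(-4.0°) tan(-1.183°) = -0.0014, H₀ = 1.5722 rad.
Bracket: H₀ sin φ sin δ + cos φ cos δ sin H₀ = 1.5722×-0.06976×-0.02065 + 0.99756×0.99979×1.00000 = 0.002265 + 0.997351 = 0.999616.
Q̄ = (S₀/π) × [bracket] = (692/π) × 0.999616 = 220.2 W/m².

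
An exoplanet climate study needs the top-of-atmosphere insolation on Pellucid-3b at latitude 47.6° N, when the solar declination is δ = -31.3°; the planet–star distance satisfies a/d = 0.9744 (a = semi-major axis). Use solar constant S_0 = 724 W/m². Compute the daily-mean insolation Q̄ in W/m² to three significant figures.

cos h₀ = −tan(+47.6°) tan(-31.300°) = 0.6659, h₀ = 0.8422 rad.
Bracket: h₀ sin ϕ sin δ + cos ϕ cos δ sin h₀ = 0.8422×0.73846×-0.51952 + 0.67430×0.85446×0.74608 = -0.323106 + 0.429863 = 0.106757.
Inverse-square distance factor (a/d)² = 0.9744² = 0.949455.
Q̄ = (S_0/π) × 0.949455 × [bracket] = (724/π) × 0.949455 × 0.106757 = 23.36 W/m².

Q̄ ≈ 23.4 W/m²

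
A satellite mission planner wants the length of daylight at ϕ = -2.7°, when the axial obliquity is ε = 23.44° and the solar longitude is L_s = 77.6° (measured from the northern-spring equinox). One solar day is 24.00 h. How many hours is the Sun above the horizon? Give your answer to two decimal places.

Solar declination: sin δ = sin ε · sin L_s = sin 23.44° × sin 77.6° = 0.38851, so δ = +22.862°.
cos h₀ = −tan ϕ · tan δ = −tan(-2.7°) × tan(+22.862°) = 0.0199, so h₀ = 1.5509 rad = 88.86°.
Daylight = 2h₀/(2π) × 24.00 h = (1.5509/π) × 24.00 = 11.85 h.

11.85 h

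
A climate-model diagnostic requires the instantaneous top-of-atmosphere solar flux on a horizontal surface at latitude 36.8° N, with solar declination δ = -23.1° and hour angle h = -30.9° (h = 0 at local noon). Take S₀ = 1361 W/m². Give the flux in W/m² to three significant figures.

540 W/m²

cos θ_z = sin φ sin δ + cos φ cos δ cos h = -0.235019 + 0.631990 = 0.396971.
Flux = S₀ · cos θ_z = 1361 × 0.396971 = 540.3 W/m².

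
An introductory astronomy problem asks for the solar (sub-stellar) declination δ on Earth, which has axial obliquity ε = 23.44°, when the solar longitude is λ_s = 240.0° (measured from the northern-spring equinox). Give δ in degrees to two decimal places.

δ = -20.15°

sin δ = sin ε · sin λ_s = sin 23.44° × sin 240.0° = -0.344495.
δ = arcsin(-0.344495) = -20.15°.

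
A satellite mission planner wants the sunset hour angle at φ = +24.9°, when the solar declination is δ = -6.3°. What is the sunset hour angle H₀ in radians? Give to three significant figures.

cos H₀ = −tan φ · tan δ = −tan(+24.9°) × tan(-6.300°) = 0.0512, so H₀ = 1.5195 rad = 87.06°.

H₀ = 1.52 rad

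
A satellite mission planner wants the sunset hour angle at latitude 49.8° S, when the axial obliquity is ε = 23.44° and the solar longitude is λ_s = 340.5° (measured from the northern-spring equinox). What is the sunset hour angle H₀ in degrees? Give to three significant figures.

Solar declination: sin δ = sin ε · sin λ_s = sin 23.44° × sin 340.5° = -0.13278, so δ = -7.631°.
cos H₀ = −tan φ · tan δ = −tan(-49.8°) × tan(-7.631°) = -0.1585, so H₀ = 1.7300 rad = 99.12°.

H₀ = 99.1°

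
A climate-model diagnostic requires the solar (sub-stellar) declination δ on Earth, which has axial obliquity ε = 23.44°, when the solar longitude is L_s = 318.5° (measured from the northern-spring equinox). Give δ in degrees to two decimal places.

δ = -15.28°

sin δ = sin ε · sin L_s = sin 23.44° × sin 318.5° = -0.263583.
δ = arcsin(-0.263583) = -15.28°.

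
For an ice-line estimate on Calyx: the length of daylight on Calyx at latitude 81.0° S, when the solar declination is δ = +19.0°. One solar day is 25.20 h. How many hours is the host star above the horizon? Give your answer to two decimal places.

0.00 h

cos H₀ = −tan φ · tan δ = 2.1740 ≥ 1, so the host star never rises (polar night) and H₀ = 0.
Daylight = 2H₀/(2π) × 25.20 h = (0.0000/π) × 25.20 = 0.00 h.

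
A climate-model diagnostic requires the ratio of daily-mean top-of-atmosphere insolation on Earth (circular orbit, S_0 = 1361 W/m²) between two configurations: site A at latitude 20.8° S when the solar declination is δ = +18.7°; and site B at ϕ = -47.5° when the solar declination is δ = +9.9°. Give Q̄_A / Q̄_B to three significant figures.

— Configuration A (ϕ=-20.8°):
cos h₀ = −tan(-20.8°) tan(+18.700°) = 0.1286, h₀ = 1.4419 rad.
Bracket: h₀ sin ϕ sin δ + cos ϕ cos δ sin h₀ = 1.4419×-0.35511×0.32061 + 0.93483×0.94721×0.99170 = -0.164163 + 0.878131 = 0.713968.
Q̄ = (S_0/π) × [bracket] = (1361/π) × 0.713968 = 309.31 W/m².
— Configuration B (ϕ=-47.5°):
cos h₀ = −tan(-47.5°) tan(+9.900°) = 0.1905, h₀ = 1.3792 rad.
Bracket: h₀ sin ϕ sin δ + cos ϕ cos δ sin h₀ = 1.3792×-0.73728×0.17193 + 0.67559×0.98511×0.98169 = -0.174828 + 0.653345 = 0.478517.
Q̄ = (S_0/π) × [bracket] = (1361/π) × 0.478517 = 207.30 W/m².
Ratio Q̄_A / Q̄_B = 309.31 / 207.30 = 1.492.

Q̄_A / Q̄_B ≈ 1.49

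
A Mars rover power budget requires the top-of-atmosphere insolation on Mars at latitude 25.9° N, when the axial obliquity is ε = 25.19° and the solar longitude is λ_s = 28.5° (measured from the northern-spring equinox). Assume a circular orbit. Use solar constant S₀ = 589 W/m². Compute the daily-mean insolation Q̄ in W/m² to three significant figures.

Solar declination: sin δ = sin ε · sin λ_s = sin 25.19° × sin 28.5° = 0.20309, so δ = +11.718°.
cos H₀ = −tan(+25.9°) tan(+11.718°) = -0.1007, H₀ = 1.6717 rad.
Bracket: H₀ sin φ sin δ + cos φ cos δ sin H₀ = 1.6717×0.43680×0.20309 + 0.89956×0.97916×0.99492 = 0.148296 + 0.876339 = 1.024635.
Q̄ = (S₀/π) × [bracket] = (589/π) × 1.024635 = 192.1 W/m².

Q̄ ≈ 192 W/m²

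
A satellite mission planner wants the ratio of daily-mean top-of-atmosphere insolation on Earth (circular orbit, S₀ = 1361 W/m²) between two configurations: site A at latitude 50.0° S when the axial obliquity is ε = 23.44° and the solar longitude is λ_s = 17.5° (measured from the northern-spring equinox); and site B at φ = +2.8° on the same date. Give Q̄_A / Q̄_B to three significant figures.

— Configuration A (φ=-50.0°):
Solar declination: sin δ = sin ε · sin λ_s = sin 23.44° × sin 17.5° = 0.11962, so δ = +6.870°.
cos H₀ = −tan(-50.0°) tan(+6.870°) = 0.1436, H₀ = 1.4267 rad.
Bracket: H₀ sin φ sin δ + cos φ cos δ sin H₀ = 1.4267×-0.76604×0.11962 + 0.64279×0.99282×0.98964 = -0.130734 + 0.631563 = 0.500829.
Q̄ = (S₀/π) × [bracket] = (1361/π) × 0.500829 = 216.97 W/m².
— Configuration B (φ=+2.8°):
cos H₀ = −tan(+2.8°) tan(+6.870°) = -0.0059, H₀ = 1.5767 rad.
Bracket: H₀ sin φ sin δ + cos φ cos δ sin H₀ = 1.5767×0.04885×0.11962 + 0.99881×0.99282×0.99998 = 0.009213 + 0.991619 = 1.000832.
Q̄ = (S₀/π) × [bracket] = (1361/π) × 1.000832 = 433.58 W/m².
Ratio Q̄_A / Q̄_B = 216.97 / 433.58 = 0.5004.

Q̄_A / Q̄_B ≈ 0.500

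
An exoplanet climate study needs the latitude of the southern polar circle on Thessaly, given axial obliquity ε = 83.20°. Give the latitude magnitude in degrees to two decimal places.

The polar circle is the lowest latitude that experiences at least one full rotation of continuous darkness at the northern-summer solstice; it lies at |ϕ| = 90° − ε = 90° − 83.20° = 6.80°.

6.80°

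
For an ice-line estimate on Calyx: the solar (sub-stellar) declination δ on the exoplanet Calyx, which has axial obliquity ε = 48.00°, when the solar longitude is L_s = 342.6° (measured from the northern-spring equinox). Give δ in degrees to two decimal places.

δ = -12.84°

sin δ = sin ε · sin L_s = sin 48.00° × sin 342.6° = -0.222231.
δ = arcsin(-0.222231) = -12.84°.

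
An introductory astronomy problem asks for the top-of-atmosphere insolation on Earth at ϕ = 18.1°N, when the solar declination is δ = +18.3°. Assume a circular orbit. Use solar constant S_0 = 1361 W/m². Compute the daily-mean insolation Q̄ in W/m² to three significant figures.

Q̄ ≈ 460 W/m²

cos h₀ = −tan(+18.1°) tan(+18.300°) = -0.1081, h₀ = 1.6791 rad.
Bracket: h₀ sin ϕ sin δ + cos ϕ cos δ sin h₀ = 1.6791×0.31068×0.31399 + 0.95052×0.94943×0.99414 = 0.163797 + 0.897164 = 1.060961.
Q̄ = (S_0/π) × [bracket] = (1361/π) × 1.060961 = 459.6 W/m².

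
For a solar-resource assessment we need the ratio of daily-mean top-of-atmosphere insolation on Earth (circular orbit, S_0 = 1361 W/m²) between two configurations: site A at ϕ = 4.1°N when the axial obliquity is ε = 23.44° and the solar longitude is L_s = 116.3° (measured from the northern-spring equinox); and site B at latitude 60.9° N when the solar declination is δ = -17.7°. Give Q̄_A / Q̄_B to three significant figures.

Q̄_A / Q̄_B ≈ 7.81

— Configuration A (ϕ=+4.1°):
Solar declination: sin δ = sin ε · sin L_s = sin 23.44° × sin 116.3° = 0.35661, so δ = +20.892°.
cos h₀ = −tan(+4.1°) tan(+20.892°) = -0.0274, h₀ = 1.5982 rad.
Bracket: h₀ sin ϕ sin δ + cos ϕ cos δ sin h₀ = 1.5982×0.07150×0.35661 + 0.99744×0.93425×0.99963 = 0.040750 + 0.931514 = 0.972264.
Q̄ = (S_0/π) × [bracket] = (1361/π) × 0.972264 = 421.20 W/m².
— Configuration B (ϕ=+60.9°):
cos h₀ = −tan(+60.9°) tan(-17.700°) = 0.5734, h₀ = 0.9602 rad.
Bracket: h₀ sin ϕ sin δ + cos ϕ cos δ sin h₀ = 0.9602×0.87377×-0.30403 + 0.48634×0.95266×0.81929 = -0.255079 + 0.379591 = 0.124512.
Q̄ = (S_0/π) × [bracket] = (1361/π) × 0.124512 = 53.941 W/m².
Ratio Q̄_A / Q̄_B = 421.20 / 53.941 = 7.809.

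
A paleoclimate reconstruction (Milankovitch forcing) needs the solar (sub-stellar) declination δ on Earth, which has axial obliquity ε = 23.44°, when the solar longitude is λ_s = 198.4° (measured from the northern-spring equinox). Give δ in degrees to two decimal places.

sin δ = sin ε · sin λ_s = sin 23.44° × sin 198.4° = -0.125562.
δ = arcsin(-0.125562) = -7.21°.

δ = -7.21°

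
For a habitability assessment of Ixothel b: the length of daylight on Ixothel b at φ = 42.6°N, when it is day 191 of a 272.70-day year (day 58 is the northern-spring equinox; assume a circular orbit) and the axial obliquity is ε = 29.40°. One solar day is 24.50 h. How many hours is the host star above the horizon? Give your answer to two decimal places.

12.52 h

Solar longitude: λ_s = 360° × (191 − 58)/272.70 = 175.578°.
sin δ = sin 29.40° × sin 175.578° = 0.03785, so δ = +2.169°.
cos H₀ = −tan φ · tan δ = −tan(+42.6°) × tan(+2.169°) = -0.0348, so H₀ = 1.6056 rad = 92.00°.
Daylight = 2H₀/(2π) × 24.50 h = (1.6056/π) × 24.50 = 12.52 h.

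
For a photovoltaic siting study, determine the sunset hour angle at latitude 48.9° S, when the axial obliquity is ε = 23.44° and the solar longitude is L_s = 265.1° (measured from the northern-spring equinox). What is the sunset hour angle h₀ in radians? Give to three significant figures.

Solar declination: sin δ = sin ε · sin L_s = sin 23.44° × sin 265.1° = -0.39633, so δ = -23.349°.
cos h₀ = −tan ϕ · tan δ = −tan(-48.9°) × tan(-23.349°) = -0.4949, so h₀ = 2.0885 rad = 119.66°.

h₀ = 2.09 rad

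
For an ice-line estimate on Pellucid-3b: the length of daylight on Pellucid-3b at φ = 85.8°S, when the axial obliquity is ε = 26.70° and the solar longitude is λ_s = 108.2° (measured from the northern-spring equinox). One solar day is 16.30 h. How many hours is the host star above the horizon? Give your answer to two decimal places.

Solar declination: sin δ = sin ε · sin λ_s = sin 26.70° × sin 108.2° = 0.42684, so δ = +25.267°.
cos H₀ = −tan φ · tan δ = 6.4274 ≥ 1, so the host star never rises (polar night) and H₀ = 0.
Daylight = 2H₀/(2π) × 16.30 h = (0.0000/π) × 16.30 = 0.00 h.

0.00 h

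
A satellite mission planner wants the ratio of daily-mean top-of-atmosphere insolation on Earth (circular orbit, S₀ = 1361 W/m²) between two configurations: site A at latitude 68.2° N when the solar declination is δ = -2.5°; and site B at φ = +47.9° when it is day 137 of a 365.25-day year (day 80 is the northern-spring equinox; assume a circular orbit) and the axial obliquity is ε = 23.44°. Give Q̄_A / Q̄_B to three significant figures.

Q̄_A / Q̄_B ≈ 0.290

— Configuration A (φ=+68.2°):
cos H₀ = −tan(+68.2°) tan(-2.500°) = 0.1092, H₀ = 1.4614 rad.
Bracket: H₀ sin φ sin δ + cos φ cos δ sin H₀ = 1.4614×0.92849×-0.04362 + 0.37137×0.99905×0.99402 = -0.059188 + 0.368799 = 0.309611.
Q̄ = (S₀/π) × [bracket] = (1361/π) × 0.309611 = 134.13 W/m².
— Configuration B (φ=+47.9°):
Solar longitude: λ_s = 360° × (137 − 80)/365.25 = 56.181°.
sin δ = sin 23.44° × sin 56.181° = 0.33048, so δ = +19.298°.
cos H₀ = −tan(+47.9°) tan(+19.298°) = -0.3875, H₀ = 1.9687 rad.
Bracket: H₀ sin φ sin δ + cos φ cos δ sin H₀ = 1.9687×0.74198×0.33048 + 0.67043×0.94381×0.92186 = 0.482744 + 0.583315 = 1.066059.
Q̄ = (S₀/π) × [bracket] = (1361/π) × 1.066059 = 461.84 W/m².
Ratio Q̄_A / Q̄_B = 134.13 / 461.84 = 0.2904.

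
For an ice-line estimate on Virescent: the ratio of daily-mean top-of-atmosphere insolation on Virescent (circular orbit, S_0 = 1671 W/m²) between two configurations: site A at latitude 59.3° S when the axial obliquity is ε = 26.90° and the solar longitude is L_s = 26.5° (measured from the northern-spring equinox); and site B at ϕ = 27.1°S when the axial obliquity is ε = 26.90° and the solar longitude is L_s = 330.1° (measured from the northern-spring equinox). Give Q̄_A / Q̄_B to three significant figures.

— Configuration A (ϕ=-59.3°):
Solar declination: sin δ = sin ε · sin L_s = sin 26.90° × sin 26.5° = 0.20188, so δ = +11.647°.
cos h₀ = −tan(-59.3°) tan(+11.647°) = 0.3471, h₀ = 1.2163 rad.
Bracket: h₀ sin ϕ sin δ + cos ϕ cos δ sin h₀ = 1.2163×-0.85985×0.20188 + 0.51054×0.97941×0.93781 = -0.211133 + 0.468931 = 0.257798.
Q̄ = (S_0/π) × [bracket] = (1671/π) × 0.257798 = 137.12 W/m².
— Configuration B (ϕ=-27.1°):
Solar declination: sin δ = sin ε · sin L_s = sin 26.90° × sin 330.1° = -0.22553, so δ = -13.034°.
cos h₀ = −tan(-27.1°) tan(-13.034°) = -0.1185, h₀ = 1.6895 rad.
Bracket: h₀ sin ϕ sin δ + cos ϕ cos δ sin h₀ = 1.6895×-0.45554×-0.22553 + 0.89021×0.97424×0.99296 = 0.173576 + 0.861173 = 1.034749.
Q̄ = (S_0/π) × [bracket] = (1671/π) × 1.034749 = 550.38 W/m².
Ratio Q̄_A / Q̄_B = 137.12 / 550.38 = 0.2491.

Q̄_A / Q̄_B ≈ 0.249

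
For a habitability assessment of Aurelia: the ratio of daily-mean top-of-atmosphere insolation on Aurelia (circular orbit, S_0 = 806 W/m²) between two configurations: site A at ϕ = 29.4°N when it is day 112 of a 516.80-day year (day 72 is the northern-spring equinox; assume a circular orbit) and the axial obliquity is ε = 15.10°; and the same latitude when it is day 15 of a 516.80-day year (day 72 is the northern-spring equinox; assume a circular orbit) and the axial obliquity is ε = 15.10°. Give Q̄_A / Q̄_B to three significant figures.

Q̄_A / Q̄_B ≈ 1.31

— Configuration A (ϕ=+29.4°):
Solar longitude: L_s = 360° × (112 − 72)/516.80 = 27.864°.
sin δ = sin 15.10° × sin 27.864° = 0.12175, so δ = +6.993°.
cos h₀ = −tan(+29.4°) tan(+6.993°) = -0.0691, h₀ = 1.6400 rad.
Bracket: h₀ sin ϕ sin δ + cos ϕ cos δ sin h₀ = 1.6400×0.49090×0.12175 + 0.87121×0.99256×0.99761 = 0.098018 + 0.862661 = 0.960679.
Q̄ = (S_0/π) × [bracket] = (806/π) × 0.960679 = 246.47 W/m².
— Configuration B (ϕ=+29.4°):
Solar longitude: L_s = 360° × (15 − 72)/516.80 = -39.706°, i.e. -39.706° + 360° = 320.294°.
sin δ = sin 15.10° × sin 320.294° = -0.16642, so δ = -9.580°.
cos h₀ = −tan(+29.4°) tan(-9.580°) = 0.0951, h₀ = 1.4756 rad.
Bracket: h₀ sin ϕ sin δ + cos ϕ cos δ sin h₀ = 1.4756×0.49090×-0.16642 + 0.87121×0.98605×0.99547 = -0.120550 + 0.855165 = 0.734615.
Q̄ = (S_0/π) × [bracket] = (806/π) × 0.734615 = 188.47 W/m².
Ratio Q̄_A / Q̄_B = 246.47 / 188.47 = 1.308.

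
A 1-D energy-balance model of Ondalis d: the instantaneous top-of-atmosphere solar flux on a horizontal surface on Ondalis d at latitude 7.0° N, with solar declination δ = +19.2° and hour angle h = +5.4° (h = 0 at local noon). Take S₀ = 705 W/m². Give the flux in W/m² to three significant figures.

686 W/m²

cos θ_z = sin φ sin δ + cos φ cos δ cos h = 0.040079 + 0.933177 = 0.973256.
Flux = S₀ · cos θ_z = 705 × 0.973256 = 686.1 W/m².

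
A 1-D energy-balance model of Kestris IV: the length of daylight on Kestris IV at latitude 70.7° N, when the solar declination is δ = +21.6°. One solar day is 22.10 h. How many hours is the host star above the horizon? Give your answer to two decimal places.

Sunrise equation: cos h₀ = −tan ϕ · tan δ = -1.1306 ≤ −1, so the host star never sets (polar day) and h₀ = π.
Daylight = 2h₀/(2π) × 22.10 h = (3.1416/π) × 22.10 = 22.10 h.

22.10 h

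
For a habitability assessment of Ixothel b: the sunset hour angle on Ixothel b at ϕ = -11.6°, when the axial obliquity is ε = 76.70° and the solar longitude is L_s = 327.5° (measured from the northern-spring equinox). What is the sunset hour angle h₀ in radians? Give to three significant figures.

h₀ = 1.70 rad

Solar declination: sin δ = sin ε · sin L_s = sin 76.70° × sin 327.5° = -0.52289, so δ = -31.526°.
cos h₀ = −tan ϕ · tan δ = −tan(-11.6°) × tan(-31.526°) = -0.1259, so h₀ = 1.6971 rad = 97.23°.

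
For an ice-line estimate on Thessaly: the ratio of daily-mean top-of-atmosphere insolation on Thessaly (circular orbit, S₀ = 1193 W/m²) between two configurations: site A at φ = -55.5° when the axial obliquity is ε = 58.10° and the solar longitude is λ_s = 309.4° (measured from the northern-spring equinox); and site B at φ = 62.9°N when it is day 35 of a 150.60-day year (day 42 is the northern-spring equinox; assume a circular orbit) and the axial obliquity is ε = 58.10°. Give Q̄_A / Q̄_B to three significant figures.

— Configuration A (φ=-55.5°):
Solar declination: sin δ = sin ε · sin λ_s = sin 58.10° × sin 309.4° = -0.65603, so δ = -40.998°.
cos H₀ = −tan(-55.5°) tan(-40.998°) = -1.2647 ≤ −1 ⇒ polar day, H₀ = π.
Bracket: H₀ sin φ sin δ + cos φ cos δ sin H₀ = 3.1416×-0.82413×-0.65603 + 0.56641×0.75474×0.00000 = 1.698519 + 0.000000 = 1.698519.
Q̄ = (S₀/π) × [bracket] = (1193/π) × 1.698519 = 645.00 W/m².
— Configuration B (φ=+62.9°):
Solar longitude: λ_s = 360° × (35 − 42)/150.60 = -16.733°, i.e. -16.733° + 360° = 343.267°.
sin δ = sin 58.10° × sin 343.267° = -0.24443, so δ = -14.148°.
cos H₀ = −tan(+62.9°) tan(-14.148°) = 0.4926, H₀ = 1.0557 rad.
Bracket: H₀ sin φ sin δ + cos φ cos δ sin H₀ = 1.0557×0.89021×-0.24443 + 0.45554×0.96967×0.87026 = -0.229714 + 0.384414 = 0.154700.
Q̄ = (S₀/π) × [bracket] = (1193/π) × 0.154700 = 58.746 W/m².
Ratio Q̄_A / Q̄_B = 645.00 / 58.746 = 10.98.

Q̄_A / Q̄_B ≈ 11.0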